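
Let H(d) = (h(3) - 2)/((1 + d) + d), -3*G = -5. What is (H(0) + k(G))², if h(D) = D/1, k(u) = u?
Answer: 64/9 ≈ 7.1111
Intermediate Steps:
G = 5/3 (G = -⅓*(-5) = 5/3 ≈ 1.6667)
h(D) = D (h(D) = D*1 = D)
H(d) = 1/(1 + 2*d) (H(d) = (3 - 2)/((1 + d) + d) = 1/(1 + 2*d))
(H(0) + k(G))² = (1/(1 + 2*0) + 5/3)² = (1/(1 + 0) + 5/3)² = (1/1 + 5/3)² = (1 + 5/3)² = (8/3)² = 64/9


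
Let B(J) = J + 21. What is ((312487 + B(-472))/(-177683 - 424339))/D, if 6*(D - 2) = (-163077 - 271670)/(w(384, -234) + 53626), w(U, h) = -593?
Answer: -16548205188/20232855713 ≈ -0.81789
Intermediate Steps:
B(J) = 21 + J
D = 201649/318198 (D = 2 + ((-163077 - 271670)/(-593 + 53626))/6 = 2 + (-434747/53033)/6 = 2 + (-434747*1/53033)/6 = 2 + (⅙)*(-434747/53033) = 2 - 434747/318198 = 201649/318198 ≈ 0.63372)
((312487 + B(-472))/(-177683 - 424339))/D = ((312487 + (21 - 472))/(-177683 - 424339))/(201649/318198) = ((312487 - 451)/(-602022))*(318198/201649) = (312036*(-1/602022))*(318198/201649) = -52006/100337*318198/201649 = -16548205188/20232855713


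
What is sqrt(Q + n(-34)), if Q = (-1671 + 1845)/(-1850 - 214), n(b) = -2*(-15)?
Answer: sqrt(885026)/172 ≈ 5.4695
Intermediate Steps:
n(b) = 30
Q = -29/344 (Q = 174/(-2064) = 174*(-1/2064) = -29/344 ≈ -0.084302)
sqrt(Q + n(-34)) = sqrt(-29/344 + 30) = sqrt(10291/344) = sqrt(885026)/172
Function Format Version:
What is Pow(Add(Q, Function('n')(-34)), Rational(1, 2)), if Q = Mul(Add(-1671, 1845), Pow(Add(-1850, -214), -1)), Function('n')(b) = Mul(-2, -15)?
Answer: Mul(Rational(1, 172), Pow(885026, Rational(1, 2))) ≈ 5.4695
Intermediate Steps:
Function('n')(b) = 30
Q = Rational(-29, 344) (Q = Mul(174, Pow(-2064, -1)) = Mul(174, Rational(-1, 2064)) = Rational(-29, 344) ≈ -0.084302)
Pow(Add(Q, Function('n')(-34)), Rational(1, 2)) = Pow(Add(Rational(-29, 344), 30), Rational(1, 2)) = Pow(Rational(10291, 344), Rational(1, 2)) = Mul(Rational(1, 172), Pow(885026, Rational(1, 2)))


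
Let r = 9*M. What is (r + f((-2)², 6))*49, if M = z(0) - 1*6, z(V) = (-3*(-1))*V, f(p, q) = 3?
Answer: -2499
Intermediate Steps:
z(V) = 3*V
M = -6 (M = 3*0 - 1*6 = 0 - 6 = -6)
r = -54 (r = 9*(-6) = -54)
(r + f((-2)², 6))*49 = (-54 + 3)*49 = -51*49 = -2499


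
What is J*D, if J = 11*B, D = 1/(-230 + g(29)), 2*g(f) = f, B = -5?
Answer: 110/431 ≈ 0.25522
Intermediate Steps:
g(f) = f/2
D = -2/431 (D = 1/(-230 + (1/2)*29) = 1/(-230 + 29/2) = 1/(-431/2) = -2/431 ≈ -0.0046404)
J = -55 (J = 11*(-5) = -55)
J*D = -55*(-2/431) = 110/431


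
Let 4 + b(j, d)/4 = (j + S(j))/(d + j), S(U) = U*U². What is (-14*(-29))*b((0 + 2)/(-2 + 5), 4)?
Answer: -55448/9 ≈ -6160.9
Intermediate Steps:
S(U) = U³
b(j, d) = -16 + 4*(j + j³)/(d + j) (b(j, d) = -16 + 4*((j + j³)/(d + j)) = -16 + 4*(j + j³)/(d + j))
(-14*(-29))*b((0 + 2)/(-2 + 5), 4) = (-14*(-29))*(4*(((0 + 2)/(-2 + 5))³ - 4*4 - 3*(0 + 2)/(-2 + 5))/(4 + (0 + 2)/(-2 + 5))) = 406*(4*((2/3)³ - 16 - 6/3)/(4 + 2/3)) = 406*(4*((2*(⅓))³ - 16 - 6/3)/(4 + 2*(⅓))) = 406*(4*((⅔)³ - 16 - 3*⅔)/(4 + ⅔)) = 406*(4*(8/27 - 16 - 2)/(14/3)) = 406*(4*(3/14)*(-478/27)) = 406*(-956/63) = -55448/9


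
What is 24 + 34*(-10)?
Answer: -316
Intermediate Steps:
24 + 34*(-10) = 24 - 340 = -316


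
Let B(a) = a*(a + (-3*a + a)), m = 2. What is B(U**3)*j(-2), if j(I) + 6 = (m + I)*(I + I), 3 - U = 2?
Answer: 6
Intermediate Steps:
U = 1 (U = 3 - 1*2 = 3 - 2 = 1)
j(I) = -6 + 2*I*(2 + I) (j(I) = -6 + (2 + I)*(I + I) = -6 + (2 + I)*(2*I) = -6 + 2*I*(2 + I))
B(a) = -a**2 (B(a) = a*(a - 2*a) = a*(-a) = -a**2)
B(U**3)*j(-2) = (-(1**3)**2)*(-6 + 2*(-2)**2 + 4*(-2)) = (-1*1**2)*(-6 + 2*4 - 8) = (-1*1)*(-6 + 8 - 8) = -1*(-6) = 6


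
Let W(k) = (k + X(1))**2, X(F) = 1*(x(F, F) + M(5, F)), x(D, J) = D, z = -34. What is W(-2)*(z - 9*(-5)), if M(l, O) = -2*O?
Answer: 99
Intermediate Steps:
X(F) = -F (X(F) = 1*(F - 2*F) = 1*(-F) = -F)
W(k) = (-1 + k)**2 (W(k) = (k - 1*1)**2 = (k - 1)**2 = (-1 + k)**2)
W(-2)*(z - 9*(-5)) = (-1 - 2)**2*(-34 - 9*(-5)) = (-3)**2*(-34 + 45) = 9*11 = 99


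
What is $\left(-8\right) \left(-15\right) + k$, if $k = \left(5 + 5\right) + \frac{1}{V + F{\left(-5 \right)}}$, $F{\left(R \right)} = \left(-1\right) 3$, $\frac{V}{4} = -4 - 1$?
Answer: $\frac{2989}{23} \approx 129.96$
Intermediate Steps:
$V = -20$ ($V = 4 \left(-4 - 1\right) = 4 \left(-5\right) = -20$)
$F{\left(R \right)} = -3$
$k = \frac{229}{23}$ ($k = \left(5 + 5\right) + \frac{1}{-20 - 3} = 10 + \frac{1}{-23} = 10 - \frac{1}{23} = \frac{229}{23} \approx 9.9565$)
$\left(-8\right) \left(-15\right) + k = \left(-8\right) \left(-15\right) + \frac{229}{23} = 120 + \frac{229}{23} = \frac{2989}{23}$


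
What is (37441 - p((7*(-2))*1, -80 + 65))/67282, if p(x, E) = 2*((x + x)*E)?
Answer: 36601/67282 ≈ 0.54399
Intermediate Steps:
p(x, E) = 4*E*x (p(x, E) = 2*((2*x)*E) = 2*(2*E*x) = 4*E*x)
(37441 - p((7*(-2))*1, -80 + 65))/67282 = (37441 - 4*(-80 + 65)*(7*(-2))*1)/67282 = (37441 - 4*(-15)*(-14*1))*(1/67282) = (37441 - 4*(-15)*(-14))*(1/67282) = (37441 - 1*840)*(1/67282) = (37441 - 840)*(1/67282) = 36601*(1/67282) = 36601/67282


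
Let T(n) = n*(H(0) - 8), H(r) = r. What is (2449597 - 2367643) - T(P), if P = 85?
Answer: 82634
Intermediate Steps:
T(n) = -8*n (T(n) = n*(0 - 8) = n*(-8) = -8*n)
(2449597 - 2367643) - T(P) = (2449597 - 2367643) - (-8)*85 = 81954 - 1*(-680) = 81954 + 680 = 82634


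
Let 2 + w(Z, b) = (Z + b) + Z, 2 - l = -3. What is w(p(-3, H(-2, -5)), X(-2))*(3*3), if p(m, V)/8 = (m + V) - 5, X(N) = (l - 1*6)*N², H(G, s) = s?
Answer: -1926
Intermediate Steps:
l = 5 (l = 2 - 1*(-3) = 2 + 3 = 5)
X(N) = -N² (X(N) = (5 - 1*6)*N² = (5 - 6)*N² = -N²)
p(m, V) = -40 + 8*V + 8*m (p(m, V) = 8*((m + V) - 5) = 8*((V + m) - 5) = 8*(-5 + V + m) = -40 + 8*V + 8*m)
w(Z, b) = -2 + b + 2*Z (w(Z, b) = -2 + ((Z + b) + Z) = -2 + (b + 2*Z) = -2 + b + 2*Z)
w(p(-3, H(-2, -5)), X(-2))*(3*3) = (-2 - 1*(-2)² + 2*(-40 + 8*(-5) + 8*(-3)))*(3*3) = (-2 - 1*4 + 2*(-40 - 40 - 24))*9 = (-2 - 4 + 2*(-104))*9 = (-2 - 4 - 208)*9 = -214*9 = -1926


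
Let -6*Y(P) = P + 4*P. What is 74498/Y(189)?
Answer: -148996/315 ≈ -473.00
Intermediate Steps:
Y(P) = -5*P/6 (Y(P) = -(P + 4*P)/6 = -5*P/6)
74498/Y(189) = 74498/((-⅚*189)) = 74498/(-315/2) = 74498*(-2/315) = -148996/315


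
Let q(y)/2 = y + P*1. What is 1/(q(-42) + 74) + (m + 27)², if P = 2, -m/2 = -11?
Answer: 14405/6 ≈ 2400.8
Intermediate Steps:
m = 22 (m = -2*(-11) = 22)
q(y) = 4 + 2*y (q(y) = 2*(y + 2*1) = 2*(y + 2) = 2*(2 + y) = 4 + 2*y)
1/(q(-42) + 74) + (m + 27)² = 1/((4 + 2*(-42)) + 74) + (22 + 27)² = 1/((4 - 84) + 74) + 49² = 1/(-80 + 74) + 2401 = 1/(-6) + 2401 = -⅙ + 2401 = 14405/6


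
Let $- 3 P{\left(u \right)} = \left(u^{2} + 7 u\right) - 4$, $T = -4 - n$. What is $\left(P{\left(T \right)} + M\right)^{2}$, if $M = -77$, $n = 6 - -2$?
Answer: $\frac{82369}{9} \approx 9152.1$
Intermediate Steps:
$n = 8$ ($n = 6 + 2 = 8$)
$T = -12$ ($T = -4 - 8 = -12$)
$P{\left(u \right)} = \frac{4}{3} - \frac{7 u}{3} - \frac{u^{2}}{3}$ ($P{\left(u \right)} = - \frac{\left(u^{2} + 7 u\right) - 4}{3} = - \frac{-4 + u^{2} + 7 u}{3} = \frac{4}{3} - \frac{7 u}{3} - \frac{u^{2}}{3}$)
$\left(P{\left(T \right)} + M\right)^{2} = \left(\left(\frac{4}{3} - -28 - \frac{\left(-12\right)^{2}}{3}\right) - 77\right)^{2} = \left(\left(\frac{4}{3} + 28 - 48\right) - 77\right)^{2} = \left(- \frac{56}{3} - 77\right)^{2} = \left(- \frac{287}{3}\right)^{2} = \frac{82369}{9}$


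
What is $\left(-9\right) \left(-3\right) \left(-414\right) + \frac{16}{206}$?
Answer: $- \frac{1151326}{103} \approx -11178.0$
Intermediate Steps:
$\left(-9\right) \left(-3\right) \left(-414\right) + \frac{16}{206} = 27 \left(-414\right) + 16 \cdot \frac{1}{206} = -11178 + \frac{8}{103} = - \frac{1151326}{103}$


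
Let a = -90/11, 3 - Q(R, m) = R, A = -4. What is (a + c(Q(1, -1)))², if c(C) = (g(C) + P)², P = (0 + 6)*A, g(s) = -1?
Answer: 46036225/121 ≈ 3.8046e+5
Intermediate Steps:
Q(R, m) = 3 - R
P = -24 (P = (0 + 6)*(-4) = 6*(-4) = -24)
a = -90/11 (a = -90*1/11 = -90/11 ≈ -8.1818)
c(C) = 625 (c(C) = (-1 - 24)² = (-25)² = 625)
(a + c(Q(1, -1)))² = (-90/11 + 625)² = (6785/11)² = 46036225/121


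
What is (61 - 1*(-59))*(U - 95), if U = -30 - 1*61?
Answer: -22320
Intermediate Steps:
U = -91 (U = -30 - 61 = -91)
(61 - 1*(-59))*(U - 95) = (61 - 1*(-59))*(-91 - 95) = (61 + 59)*(-186) = 120*(-186) = -22320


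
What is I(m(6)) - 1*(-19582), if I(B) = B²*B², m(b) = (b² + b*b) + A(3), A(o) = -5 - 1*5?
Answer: 14795918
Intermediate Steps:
A(o) = -10 (A(o) = -5 - 5 = -10)
m(b) = -10 + 2*b² (m(b) = (b² + b*b) - 10 = (b² + b²) - 10 = 2*b² - 10 = -10 + 2*b²)
I(B) = B⁴
I(m(6)) - 1*(-19582) = (-10 + 2*6²)⁴ - 1*(-19582) = (-10 + 2*36)⁴ + 19582 = (-10 + 72)⁴ + 19582 = 62⁴ + 19582 = 14776336 + 19582 = 14795918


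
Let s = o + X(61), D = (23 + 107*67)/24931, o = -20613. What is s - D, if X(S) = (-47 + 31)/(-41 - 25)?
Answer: -16958827087/822723 ≈ -20613.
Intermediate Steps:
X(S) = 8/33 (X(S) = -16/(-66) = -16*(-1/66) = 8/33)
D = 7192/24931 (D = (23 + 7169)*(1/24931) = 7192*(1/24931) = 7192/24931 ≈ 0.28848)
s = -680221/33 (s = -20613 + 8/33 = -680221/33 ≈ -20613.)
s - D = -680221/33 - 1*7192/24931 = -680221/33 - 7192/24931 = -16958827087/822723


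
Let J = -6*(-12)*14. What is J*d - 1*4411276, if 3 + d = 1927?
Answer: -2471884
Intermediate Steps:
d = 1924 (d = -3 + 1927 = 1924)
J = 1008 (J = 72*14 = 1008)
J*d - 1*4411276 = 1008*1924 - 1*4411276 = 1939392 - 4411276 = -2471884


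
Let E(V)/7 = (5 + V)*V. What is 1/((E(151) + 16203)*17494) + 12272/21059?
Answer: 38878627834019/66716511009870 ≈ 0.58274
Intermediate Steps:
E(V) = 7*V*(5 + V) (E(V) = 7*((5 + V)*V) = 7*(V*(5 + V)) = 7*V*(5 + V))
1/((E(151) + 16203)*17494) + 12272/21059 = 1/((7*151*(5 + 151) + 16203)*17494) + 12272/21059 = (1/17494)/(7*151*156 + 16203) + 12272*(1/21059) = (1/17494)/(164892 + 16203) + 12272/21059 = (1/17494)/181095 + 12272/21059 = (1/181095)*(1/17494) + 12272/21059 = 1/3168075930 + 12272/21059 = 38878627834019/66716511009870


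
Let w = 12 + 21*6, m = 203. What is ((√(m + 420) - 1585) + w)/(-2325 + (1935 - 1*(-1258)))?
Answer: -1447/868 + √623/868 ≈ -1.6383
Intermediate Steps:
w = 138 (w = 12 + 126 = 138)
((√(m + 420) - 1585) + w)/(-2325 + (1935 - 1*(-1258))) = ((√(203 + 420) - 1585) + 138)/(-2325 + (1935 - 1*(-1258))) = ((√623 - 1585) + 138)/(-2325 + (1935 + 1258)) = ((-1585 + √623) + 138)/(-2325 + 3193) = (-1447 + √623)/868 = (-1447 + √623)*(1/868) = -1447/868 + √623/868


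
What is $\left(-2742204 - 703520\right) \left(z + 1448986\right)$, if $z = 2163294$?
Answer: $-12446919890720$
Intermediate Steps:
$\left(-2742204 - 703520\right) \left(z + 1448986\right) = \left(-2742204 - 703520\right) \left(2163294 + 1448986\right) = \left(-2742204 - 703520\right) 3612280 = \left(-3445724\right) 3612280 = -12446919890720$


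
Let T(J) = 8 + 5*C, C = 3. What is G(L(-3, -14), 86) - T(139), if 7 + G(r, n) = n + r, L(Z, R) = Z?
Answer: 53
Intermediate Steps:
T(J) = 23 (T(J) = 8 + 5*3 = 8 + 15 = 23)
G(r, n) = -7 + n + r (G(r, n) = -7 + (n + r) = -7 + n + r)
G(L(-3, -14), 86) - T(139) = (-7 + 86 - 3) - 1*23 = 76 - 23 = 53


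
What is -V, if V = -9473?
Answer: 9473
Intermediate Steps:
-V = -1*(-9473) = 9473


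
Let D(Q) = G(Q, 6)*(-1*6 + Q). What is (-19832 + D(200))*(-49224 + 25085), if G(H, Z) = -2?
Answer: 488090580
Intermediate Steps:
D(Q) = 12 - 2*Q (D(Q) = -2*(-1*6 + Q) = -2*(-6 + Q) = 12 - 2*Q)
(-19832 + D(200))*(-49224 + 25085) = (-19832 + (12 - 2*200))*(-49224 + 25085) = (-19832 + (12 - 400))*(-24139) = (-19832 - 388)*(-24139) = -20220*(-24139) = 488090580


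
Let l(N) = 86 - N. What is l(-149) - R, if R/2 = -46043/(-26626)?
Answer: 3082512/13313 ≈ 231.54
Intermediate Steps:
R = 46043/13313 (R = 2*(-46043/(-26626)) = 2*(-46043*(-1/26626)) = 2*(46043/26626) = 46043/13313 ≈ 3.4585)
l(-149) - R = (86 - 1*(-149)) - 1*46043/13313 = (86 + 149) - 46043/13313 = 235 - 46043/13313 = 3082512/13313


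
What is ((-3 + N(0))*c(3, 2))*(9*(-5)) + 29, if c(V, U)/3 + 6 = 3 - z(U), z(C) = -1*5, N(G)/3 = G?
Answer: 839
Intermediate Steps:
N(G) = 3*G
z(C) = -5
c(V, U) = 6 (c(V, U) = -18 + 3*(3 - 1*(-5)) = -18 + 3*(3 + 5) = -18 + 3*8 = -18 + 24 = 6)
((-3 + N(0))*c(3, 2))*(9*(-5)) + 29 = ((-3 + 3*0)*6)*(9*(-5)) + 29 = ((-3 + 0)*6)*(-45) + 29 = -3*6*(-45) + 29 = -18*(-45) + 29 = 810 + 29 = 839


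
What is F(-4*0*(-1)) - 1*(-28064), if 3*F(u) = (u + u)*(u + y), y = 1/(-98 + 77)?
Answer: 28064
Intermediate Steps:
y = -1/21 (y = 1/(-21) = -1/21 ≈ -0.047619)
F(u) = 2*u*(-1/21 + u)/3 (F(u) = ((u + u)*(u - 1/21))/3 = ((2*u)*(-1/21 + u))/3 = (2*u*(-1/21 + u))/3 = 2*u*(-1/21 + u)/3)
F(-4*0*(-1)) - 1*(-28064) = 2*(-4*0*(-1))*(-1 + 21*(-4*0*(-1)))/63 - 1*(-28064) = 2*(0*(-1))*(-1 + 21*(0*(-1)))/63 + 28064 = (2/63)*0*(-1 + 21*0) + 28064 = (2/63)*0*(-1 + 0) + 28064 = (2/63)*0*(-1) + 28064 = 0 + 28064 = 28064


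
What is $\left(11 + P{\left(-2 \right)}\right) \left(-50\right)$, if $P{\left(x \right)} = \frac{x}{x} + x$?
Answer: $-500$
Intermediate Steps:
$P{\left(x \right)} = 1 + x$
$\left(11 + P{\left(-2 \right)}\right) \left(-50\right) = \left(11 + \left(1 - 2\right)\right) \left(-50\right) = \left(11 - 1\right) \left(-50\right) = 10 \left(-50\right) = -500$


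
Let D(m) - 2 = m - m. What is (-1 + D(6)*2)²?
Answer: 9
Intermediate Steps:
D(m) = 2 (D(m) = 2 + (m - m) = 2 + 0 = 2)
(-1 + D(6)*2)² = (-1 + 2*2)² = (-1 + 4)² = 3² = 9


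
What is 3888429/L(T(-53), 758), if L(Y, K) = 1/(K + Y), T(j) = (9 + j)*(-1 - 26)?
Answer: 7566882834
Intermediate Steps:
T(j) = -243 - 27*j (T(j) = (9 + j)*(-27) = -243 - 27*j)
3888429/L(T(-53), 758) = 3888429/(1/(758 + (-243 - 27*(-53)))) = 3888429/(1/(758 + (-243 + 1431))) = 3888429/(1/(758 + 1188)) = 3888429/(1/1946) = 3888429*1946 = 7566882834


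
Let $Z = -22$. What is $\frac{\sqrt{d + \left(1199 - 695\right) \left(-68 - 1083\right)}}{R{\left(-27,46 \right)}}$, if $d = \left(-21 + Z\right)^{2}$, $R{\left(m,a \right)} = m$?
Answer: $- \frac{i \sqrt{578255}}{27} \approx - 28.164 i$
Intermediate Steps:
$d = 1849$ ($d = \left(-21 - 22\right)^{2} = \left(-43\right)^{2} = 1849$)
$\frac{\sqrt{d + \left(1199 - 695\right) \left(-68 - 1083\right)}}{R{\left(-27,46 \right)}} = \frac{\sqrt{1849 + \left(1199 - 695\right) \left(-68 - 1083\right)}}{-27} = - \frac{\sqrt{1849 + 504 \left(-1151\right)}}{27} = - \frac{\sqrt{1849 - 580104}}{27} = - \frac{\sqrt{-578255}}{27} = - \frac{i \sqrt{578255}}{27}$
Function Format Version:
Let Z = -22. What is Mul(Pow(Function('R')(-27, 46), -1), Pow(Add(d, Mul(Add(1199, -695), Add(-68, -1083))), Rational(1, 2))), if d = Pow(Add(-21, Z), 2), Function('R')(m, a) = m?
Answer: Mul(Rational(-1, 27), I, Pow(578255, Rational(1, 2))) ≈ Mul(-28.164, I)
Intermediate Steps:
d = 1849 (d = Pow(Add(-21, -22), 2) = Pow(-43, 2) = 1849)
Mul(Pow(Function('R')(-27, 46), -1), Pow(Add(d, Mul(Add(1199, -695), Add(-68, -1083))), Rational(1, 2))) = Mul(Pow(-27, -1), Pow(Add(1849, Mul(Add(1199, -695), Add(-68, -1083))), Rational(1, 2))) = Mul(Rational(-1, 27), Pow(Add(1849, Mul(504, -1151)), Rational(1, 2))) = Mul(Rational(-1, 27), Pow(Add(1849, -580104), Rational(1, 2))) = Mul(Rational(-1, 27), Pow(-578255, Rational(1, 2))) = Mul(Rational(-1, 27), Mul(I, Pow(578255, Rational(1, 2)))) = Mul(Rational(-1, 27), I, Pow(578255, Rational(1, 2)))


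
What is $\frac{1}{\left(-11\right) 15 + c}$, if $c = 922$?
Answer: $\frac{1}{757} \approx 0.001321$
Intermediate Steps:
$\frac{1}{\left(-11\right) 15 + c} = \frac{1}{\left(-11\right) 15 + 922} = \frac{1}{-165 + 922} = \frac{1}{757}$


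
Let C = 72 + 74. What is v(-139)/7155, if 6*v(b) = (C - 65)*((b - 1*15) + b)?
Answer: -293/530 ≈ -0.55283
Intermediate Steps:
C = 146
v(b) = -405/2 + 27*b (v(b) = ((146 - 65)*((b - 1*15) + b))/6 = (81*((b - 15) + b))/6 = (81*((-15 + b) + b))/6 = (81*(-15 + 2*b))/6 = (-1215 + 162*b)/6 = -405/2 + 27*b)
v(-139)/7155 = (-405/2 + 27*(-139))/7155 = (-405/2 - 3753)*(1/7155) = -7911/2*1/7155 = -293/530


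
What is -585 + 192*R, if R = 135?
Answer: 25335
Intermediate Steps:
-585 + 192*R = -585 + 192*135 = -585 + 25920 = 25335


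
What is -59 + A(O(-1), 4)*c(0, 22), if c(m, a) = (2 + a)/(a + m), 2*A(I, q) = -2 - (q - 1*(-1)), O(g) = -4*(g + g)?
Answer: -691/11 ≈ -62.818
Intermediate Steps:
O(g) = -8*g
A(I, q) = -3/2 - q/2 (A(I, q) = (-2 - (q - 1*(-1)))/2 = (-2 - (q + 1))/2 = (-2 - (1 + q))/2 = (-2 + (-1 - q))/2 = (-3 - q)/2 = -3/2 - q/2)
c(m, a) = (2 + a)/(a + m)
-59 + A(O(-1), 4)*c(0, 22) = -59 + (-3/2 - ½*4)*((2 + 22)/(22 + 0)) = -59 + (-3/2 - 2)*(24/22) = -59 - 7*24/44 = -59 - 7/2*12/11 = -59 - 42/11 = -691/11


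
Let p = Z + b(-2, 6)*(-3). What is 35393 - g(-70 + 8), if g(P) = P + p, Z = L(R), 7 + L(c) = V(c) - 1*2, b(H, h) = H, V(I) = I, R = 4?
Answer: 35454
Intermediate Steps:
L(c) = -9 + c (L(c) = -7 + (c - 1*2) = -7 + (c - 2) = -7 + (-2 + c) = -9 + c)
Z = -5 (Z = -9 + 4 = -5)
p = 1 (p = -5 - 2*(-3) = -5 + 6 = 1)
g(P) = 1 + P (g(P) = P + 1 = 1 + P)
35393 - g(-70 + 8) = 35393 - (1 + (-70 + 8)) = 35393 - (1 - 62) = 35393 - 1*(-61) = 35393 + 61 = 35454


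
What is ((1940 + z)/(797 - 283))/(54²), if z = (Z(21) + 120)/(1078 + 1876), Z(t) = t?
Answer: 5730901/4427526096 ≈ 0.0012944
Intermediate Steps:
z = 141/2954 (z = (21 + 120)/(1078 + 1876) = 141/2954 ≈ 0.047732)
((1940 + z)/(797 - 283))/(54²) = ((1940 + 141/2954)/(797 - 283))/(54²) = ((5730901/2954)/514)/2916 = ((5730901/2954)*(1/514))*(1/2916) = (5730901/1518356)*(1/2916) = 5730901/4427526096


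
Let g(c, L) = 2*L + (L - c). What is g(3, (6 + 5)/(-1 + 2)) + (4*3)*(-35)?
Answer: -390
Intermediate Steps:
g(c, L) = -c + 3*L
g(3, (6 + 5)/(-1 + 2)) + (4*3)*(-35) = (-1*3 + 3*((6 + 5)/(-1 + 2))) + (4*3)*(-35) = (-3 + 3*(11/1)) + 12*(-35) = (-3 + 3*(11*1)) - 420 = (-3 + 3*11) - 420 = (-3 + 33) - 420 = 30 - 420 = -390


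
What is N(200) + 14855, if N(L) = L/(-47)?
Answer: 697985/47 ≈ 14851.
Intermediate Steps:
N(L) = -L/47 (N(L) = L*(-1/47) = -L/47)
N(200) + 14855 = -1/47*200 + 14855 = -200/47 + 14855 = 697985/47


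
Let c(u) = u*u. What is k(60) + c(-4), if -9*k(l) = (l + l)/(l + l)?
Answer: 143/9 ≈ 15.889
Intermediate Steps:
c(u) = u²
k(l) = -⅑ (k(l) = -(l + l)/(9*(l + l)) = -2*l/(9*(2*l)) = -2*l*1/(2*l)/9 = -⅑*1 = -⅑)
k(60) + c(-4) = -⅑ + (-4)² = -⅑ + 16 = 143/9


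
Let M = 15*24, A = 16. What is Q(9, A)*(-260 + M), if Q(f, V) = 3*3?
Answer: 900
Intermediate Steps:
Q(f, V) = 9
M = 360
Q(9, A)*(-260 + M) = 9*(-260 + 360) = 9*100 = 900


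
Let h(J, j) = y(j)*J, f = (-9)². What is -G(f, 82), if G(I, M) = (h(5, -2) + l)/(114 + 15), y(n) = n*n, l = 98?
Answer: -118/129 ≈ -0.91473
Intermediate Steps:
y(n) = n²
f = 81
h(J, j) = J*j² (h(J, j) = j²*J = J*j²)
G(I, M) = 118/129 (G(I, M) = (5*(-2)² + 98)/(114 + 15) = (5*4 + 98)/129 = (20 + 98)*(1/129) = 118*(1/129) = 118/129)
-G(f, 82) = -1*118/129 = -118/129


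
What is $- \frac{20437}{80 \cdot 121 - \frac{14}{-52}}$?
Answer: $- \frac{531362}{251687} \approx -2.1112$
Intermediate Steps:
$- \frac{20437}{80 \cdot 121 - \frac{14}{-52}} = - \frac{20437}{9680 - - \frac{7}{26}} = - \frac{20437}{9680 + \frac{7}{26}} = - \frac{20437}{\frac{251687}{26}} = \left(-20437\right) \frac{26}{251687} = - \frac{531362}{251687}$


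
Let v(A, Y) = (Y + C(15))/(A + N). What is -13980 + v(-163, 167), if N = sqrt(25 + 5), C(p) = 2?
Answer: -371042767/26539 - 169*sqrt(30)/26539 ≈ -13981.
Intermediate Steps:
N = sqrt(30) ≈ 5.4772
v(A, Y) = (2 + Y)/(A + sqrt(30)) (v(A, Y) = (Y + 2)/(A + sqrt(30)) = (2 + Y)/(A + sqrt(30)))
-13980 + v(-163, 167) = -13980 + (2 + 167)/(-163 + sqrt(30)) = -13980 + 169/(-163 + sqrt(30))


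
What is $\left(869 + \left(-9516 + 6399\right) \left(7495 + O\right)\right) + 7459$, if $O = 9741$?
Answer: $-53716284$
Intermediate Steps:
$\left(869 + \left(-9516 + 6399\right) \left(7495 + O\right)\right) + 7459 = \left(869 + \left(-9516 + 6399\right) \left(7495 + 9741\right)\right) + 7459 = \left(869 - 53724612\right) + 7459 = -53723743 + 7459 = -53716284$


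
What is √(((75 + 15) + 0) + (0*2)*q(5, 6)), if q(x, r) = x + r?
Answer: 3*√10 ≈ 9.4868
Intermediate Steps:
q(x, r) = r + x
√(((75 + 15) + 0) + (0*2)*q(5, 6)) = √(((75 + 15) + 0) + (0*2)*(6 + 5)) = √((90 + 0) + 0*11) = √(90 + 0) = √90 = 3*√10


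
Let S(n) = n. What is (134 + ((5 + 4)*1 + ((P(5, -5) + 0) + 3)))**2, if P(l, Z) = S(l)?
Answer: 22801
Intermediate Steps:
P(l, Z) = l
(134 + ((5 + 4)*1 + ((P(5, -5) + 0) + 3)))**2 = (134 + ((5 + 4)*1 + ((5 + 0) + 3)))**2 = (134 + (9*1 + (5 + 3)))**2 = (134 + (9 + 8))**2 = (134 + 17)**2 = 151**2 = 22801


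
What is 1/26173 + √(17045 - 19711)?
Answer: 1/26173 + I*√2666 ≈ 3.8207e-5 + 51.633*I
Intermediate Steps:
1/26173 + √(17045 - 19711) = 1/26173 + √(-2666) = 1/26173 + I*√2666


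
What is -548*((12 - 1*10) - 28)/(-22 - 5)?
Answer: -14248/27 ≈ -527.70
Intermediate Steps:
-548*((12 - 1*10) - 28)/(-22 - 5) = -548*((12 - 10) - 28)/(-27) = -548*(2 - 28)*(-1)/27 = -(-14248)*(-1)/27 = -548*26/27 = -14248/27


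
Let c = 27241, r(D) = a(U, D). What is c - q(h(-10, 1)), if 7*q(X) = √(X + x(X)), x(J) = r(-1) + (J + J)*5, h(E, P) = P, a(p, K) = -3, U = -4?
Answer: 27241 - 2*√2/7 ≈ 27241.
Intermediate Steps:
r(D) = -3
x(J) = -3 + 10*J (x(J) = -3 + (J + J)*5 = -3 + (2*J)*5 = -3 + 10*J)
q(X) = √(-3 + 11*X)/7 (q(X) = √(X + (-3 + 10*X))/7 = √(-3 + 11*X)/7)
c - q(h(-10, 1)) = 27241 - √(-3 + 11*1)/7 = 27241 - √(-3 + 11)/7 = 27241 - √8/7 = 27241 - 2*√2/7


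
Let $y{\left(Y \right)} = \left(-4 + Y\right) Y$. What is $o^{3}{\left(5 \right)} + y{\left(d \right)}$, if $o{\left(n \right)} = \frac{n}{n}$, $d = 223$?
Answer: $48838$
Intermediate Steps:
$y{\left(Y \right)} = Y \left(-4 + Y\right)$
$o{\left(n \right)} = 1$
$o^{3}{\left(5 \right)} + y{\left(d \right)} = 1^{3} + 223 \left(-4 + 223\right) = 1 + 223 \cdot 219 = 1 + 48837 = 48838$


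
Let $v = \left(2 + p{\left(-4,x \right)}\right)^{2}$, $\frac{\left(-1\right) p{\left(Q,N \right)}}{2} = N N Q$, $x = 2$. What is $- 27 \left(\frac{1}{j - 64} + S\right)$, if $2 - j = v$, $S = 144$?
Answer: $- \frac{1578519}{406} \approx -3888.0$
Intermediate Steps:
$p{\left(Q,N \right)} = - 2 Q N^{2}$ ($p{\left(Q,N \right)} = - 2 N N Q = - 2 N^{2} Q = - 2 Q N^{2}$)
$v = 1156$ ($v = \left(2 - - 8 \cdot 2^{2}\right)^{2} = \left(2 - \left(-8\right) 4\right)^{2} = \left(2 + 32\right)^{2} = 34^{2} = 1156$)
$j = -1154$ ($j = 2 - 1156 = -1154$)
$- 27 \left(\frac{1}{j - 64} + S\right) = - 27 \left(\frac{1}{-1154 - 64} + 144\right) = - 27 \left(\frac{1}{-1218} + 144\right) = - 27 \left(- \frac{1}{1218} + 144\right) = \left(-27\right) \frac{175391}{1218} = - \frac{1578519}{406}$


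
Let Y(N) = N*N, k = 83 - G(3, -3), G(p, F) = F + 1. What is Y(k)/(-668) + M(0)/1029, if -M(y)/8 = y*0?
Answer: -7225/668 ≈ -10.816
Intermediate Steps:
G(p, F) = 1 + F
k = 85 (k = 83 - (1 - 3) = 83 - 1*(-2) = 83 + 2 = 85)
M(y) = 0 (M(y) = -8*y*0 = -8*0 = 0)
Y(N) = N²
Y(k)/(-668) + M(0)/1029 = 85²/(-668) + 0/1029 = 7225*(-1/668) + 0*(1/1029) = -7225/668 + 0 = -7225/668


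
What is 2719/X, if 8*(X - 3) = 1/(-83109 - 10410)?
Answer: 2034225288/2244455 ≈ 906.33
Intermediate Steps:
X = 2244455/748152 (X = 3 + 1/(8*(-83109 - 10410)) = 3 + (1/8)/(-93519) = 3 + (1/8)*(-1/93519) = 3 - 1/748152 = 2244455/748152 ≈ 3.0000)
2719/X = 2719/(2244455/748152) = 2719*(748152/2244455) = 2034225288/2244455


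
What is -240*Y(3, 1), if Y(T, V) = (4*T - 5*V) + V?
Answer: -1920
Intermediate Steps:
Y(T, V) = -4*V + 4*T (Y(T, V) = (-5*V + 4*T) + V = -4*V + 4*T)
-240*Y(3, 1) = -240*(-4*1 + 4*3) = -240*(-4 + 12) = -240*8 = -1920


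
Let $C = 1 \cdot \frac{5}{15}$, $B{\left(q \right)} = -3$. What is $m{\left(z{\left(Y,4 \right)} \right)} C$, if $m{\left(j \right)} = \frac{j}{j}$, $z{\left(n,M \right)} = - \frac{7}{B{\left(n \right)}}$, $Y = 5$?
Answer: $\frac{1}{3} \approx 0.33333$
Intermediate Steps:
$z{\left(n,M \right)} = \frac{7}{3}$ ($z{\left(n,M \right)} = - \frac{7}{-3} = \left(-7\right) \left(- \frac{1}{3}\right) = \frac{7}{3}$)
$m{\left(j \right)} = 1$
$C = \frac{1}{3}$ ($C = 1 \cdot 5 \cdot \frac{1}{15} = 1 \cdot \frac{1}{3} = \frac{1}{3} \approx 0.33333$)
$m{\left(z{\left(Y,4 \right)} \right)} C = 1 \cdot \frac{1}{3} = \frac{1}{3}$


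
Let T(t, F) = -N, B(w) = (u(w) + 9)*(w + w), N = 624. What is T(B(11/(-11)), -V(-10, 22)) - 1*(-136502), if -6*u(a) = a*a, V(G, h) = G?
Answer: 135878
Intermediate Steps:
u(a) = -a**2/6 (u(a) = -a*a/6 = -a**2/6)
B(w) = 2*w*(9 - w**2/6) (B(w) = (-w**2/6 + 9)*(w + w) = (9 - w**2/6)*(2*w) = 2*w*(9 - w**2/6))
T(t, F) = -624 (T(t, F) = -1*624 = -624)
T(B(11/(-11)), -V(-10, 22)) - 1*(-136502) = -624 - 1*(-136502) = -624 + 136502 = 135878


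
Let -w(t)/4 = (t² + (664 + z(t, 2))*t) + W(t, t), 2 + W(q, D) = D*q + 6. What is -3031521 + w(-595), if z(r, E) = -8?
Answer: -4302457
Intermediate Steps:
W(q, D) = 4 + D*q (W(q, D) = -2 + (D*q + 6) = -2 + (6 + D*q) = 4 + D*q)
w(t) = -16 - 2624*t - 8*t² (w(t) = -4*((t² + (664 - 8)*t) + (4 + t*t)) = -4*((t² + 656*t) + (4 + t²)) = -4*(4 + 2*t² + 656*t) = -16 - 2624*t - 8*t²)
-3031521 + w(-595) = -3031521 + (-16 - 2624*(-595) - 8*(-595)²) = -3031521 + (-16 + 1561280 - 8*354025) = -3031521 + (-16 + 1561280 - 2832200) = -3031521 - 1270936 = -4302457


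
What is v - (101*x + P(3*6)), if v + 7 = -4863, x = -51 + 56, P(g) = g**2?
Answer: -5699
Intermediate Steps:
x = 5
v = -4870 (v = -7 - 4863 = -4870)
v - (101*x + P(3*6)) = -4870 - (101*5 + (3*6)**2) = -4870 - (505 + 18**2) = -4870 - (505 + 324) = -4870 - 1*829 = -4870 - 829 = -5699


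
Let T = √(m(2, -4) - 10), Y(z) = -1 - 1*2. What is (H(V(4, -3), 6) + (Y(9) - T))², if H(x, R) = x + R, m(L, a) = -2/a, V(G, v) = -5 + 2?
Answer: -19/2 ≈ -9.5000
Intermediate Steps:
V(G, v) = -3
Y(z) = -3 (Y(z) = -1 - 2 = -3)
T = I*√38/2 (T = √(-2/(-4) - 10) = √(-2*(-¼) - 10) = √(½ - 10) = √(-19/2) = I*√38/2 ≈ 3.0822*I)
H(x, R) = R + x
(H(V(4, -3), 6) + (Y(9) - T))² = ((6 - 3) + (-3 - I*√38/2))² = (3 + (-3 - I*√38/2))² = (-I*√38/2)² = -19/2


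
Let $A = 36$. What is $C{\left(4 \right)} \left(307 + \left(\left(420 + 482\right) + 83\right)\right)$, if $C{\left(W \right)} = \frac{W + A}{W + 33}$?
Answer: $\frac{51680}{37} \approx 1396.8$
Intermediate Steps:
$C{\left(W \right)} = \frac{36 + W}{33 + W}$ ($C{\left(W \right)} = \frac{W + 36}{W + 33} = \frac{36 + W}{33 + W}$)
$C{\left(4 \right)} \left(307 + \left(\left(420 + 482\right) + 83\right)\right) = \frac{36 + 4}{33 + 4} \left(307 + \left(\left(420 + 482\right) + 83\right)\right) = \frac{1}{37} \cdot 40 \left(307 + \left(902 + 83\right)\right) = \frac{1}{37} \cdot 40 \left(307 + 985\right) = \frac{40}{37} \cdot 1292 = \frac{51680}{37}$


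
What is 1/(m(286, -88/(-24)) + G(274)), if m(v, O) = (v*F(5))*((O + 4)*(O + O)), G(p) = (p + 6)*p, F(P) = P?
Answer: 9/1414060 ≈ 6.3647e-6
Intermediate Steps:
G(p) = p*(6 + p) (G(p) = (6 + p)*p = p*(6 + p))
m(v, O) = 10*O*v*(4 + O) (m(v, O) = (v*5)*((O + 4)*(O + O)) = (5*v)*((4 + O)*(2*O)) = (5*v)*(2*O*(4 + O)) = 10*O*v*(4 + O))
1/(m(286, -88/(-24)) + G(274)) = 1/(10*(-88/(-24))*286*(4 - 88/(-24)) + 274*(6 + 274)) = 1/(10*(-88*(-1/24))*286*(4 - 88*(-1/24)) + 274*280) = 1/(10*(11/3)*286*(4 + 11/3) + 76720) = 1/(10*(11/3)*286*(23/3) + 76720) = 1/(723580/9 + 76720) = 1/(1414060/9) = 9/1414060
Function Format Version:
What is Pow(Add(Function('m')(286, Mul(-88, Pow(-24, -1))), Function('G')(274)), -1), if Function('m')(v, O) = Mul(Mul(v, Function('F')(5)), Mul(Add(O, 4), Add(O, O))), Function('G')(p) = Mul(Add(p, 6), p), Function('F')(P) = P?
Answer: Rational(9, 1414060) ≈ 6.3647e-6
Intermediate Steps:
Function('G')(p) = Mul(p, Add(6, p)) (Function('G')(p) = Mul(Add(6, p), p) = Mul(p, Add(6, p)))
Function('m')(v, O) = Mul(10, O, v, Add(4, O)) (Function('m')(v, O) = Mul(Mul(v, 5), Mul(Add(O, 4), Add(O, O))) = Mul(Mul(5, v), Mul(Add(4, O), Mul(2, O))) = Mul(Mul(5, v), Mul(2, O, Add(4, O))) = Mul(10, O, v, Add(4, O)))
Pow(Add(Function('m')(286, Mul(-88, Pow(-24, -1))), Function('G')(274)), -1) = Pow(Add(Mul(10, Mul(-88, Pow(-24, -1)), 286, Add(4, Mul(-88, Pow(-24, -1)))), Mul(274, Add(6, 274))), -1) = Pow(Add(Mul(10, Mul(-88, Rational(-1, 24)), 286, Add(4, Mul(-88, Rational(-1, 24)))), Mul(274, 280)), -1) = Pow(Add(Mul(10, Rational(11, 3), 286, Add(4, Rational(11, 3))), 76720), -1) = Pow(Add(Mul(10, Rational(11, 3), 286, Rational(23, 3)), 76720), -1) = Pow(Add(Rational(723580, 9), 76720), -1) = Pow(Rational(1414060, 9), -1) = Rational(9, 1414060)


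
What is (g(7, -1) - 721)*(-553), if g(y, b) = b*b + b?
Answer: 398713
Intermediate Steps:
g(y, b) = b + b**2 (g(y, b) = b**2 + b = b + b**2)
(g(7, -1) - 721)*(-553) = (-(1 - 1) - 721)*(-553) = (-1*0 - 721)*(-553) = (0 - 721)*(-553) = -721*(-553) = 398713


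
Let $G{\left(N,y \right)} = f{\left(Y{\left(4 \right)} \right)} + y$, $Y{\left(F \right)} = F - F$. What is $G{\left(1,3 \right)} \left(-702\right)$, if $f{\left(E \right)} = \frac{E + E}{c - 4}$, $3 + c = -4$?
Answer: $-2106$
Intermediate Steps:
$c = -7$ ($c = -3 - 4 = -7$)
$Y{\left(F \right)} = 0$
$f{\left(E \right)} = - \frac{2 E}{11}$ ($f{\left(E \right)} = \frac{E + E}{-7 - 4} = \frac{2 E}{-11} = 2 E \left(- \frac{1}{11}\right) = - \frac{2 E}{11}$)
$G{\left(N,y \right)} = y$ ($G{\left(N,y \right)} = \left(- \frac{2}{11}\right) 0 + y = 0 + y = y$)
$G{\left(1,3 \right)} \left(-702\right) = 3 \left(-702\right) = -2106$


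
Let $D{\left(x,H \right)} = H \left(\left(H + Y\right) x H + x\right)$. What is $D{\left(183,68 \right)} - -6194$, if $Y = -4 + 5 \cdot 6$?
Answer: $79560686$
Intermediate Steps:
$Y = 26$ ($Y = -4 + 30 = 26$)
$D{\left(x,H \right)} = H \left(x + H x \left(26 + H\right)\right)$ ($D{\left(x,H \right)} = H \left(\left(H + 26\right) x H + x\right) = H \left(\left(26 + H\right) x H + x\right) = H \left(x \left(26 + H\right) H + x\right) = H \left(H x \left(26 + H\right) + x\right) = H \left(x + H x \left(26 + H\right)\right)$)
$D{\left(183,68 \right)} - -6194 = 68 \cdot 183 \left(1 + 68^{2} + 26 \cdot 68\right) - -6194 = 68 \cdot 183 \left(1 + 4624 + 1768\right) + 6194 = 68 \cdot 183 \cdot 6393 + 6194 = 79554492 + 6194 = 79560686$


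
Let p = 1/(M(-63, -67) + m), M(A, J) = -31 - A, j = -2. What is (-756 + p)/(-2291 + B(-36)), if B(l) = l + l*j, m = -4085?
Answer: 3064069/9139515 ≈ 0.33526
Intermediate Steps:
B(l) = -l (B(l) = l + l*(-2) = l - 2*l = -l)
p = -1/4053 (p = 1/((-31 - 1*(-63)) - 4085) = 1/((-31 + 63) - 4085) = 1/(32 - 4085) = 1/(-4053) = -1/4053 ≈ -0.00024673)
(-756 + p)/(-2291 + B(-36)) = (-756 - 1/4053)/(-2291 - 1*(-36)) = -3064069/(4053*(-2291 + 36)) = -3064069/4053/(-2255) = -3064069/4053*(-1/2255) = 3064069/9139515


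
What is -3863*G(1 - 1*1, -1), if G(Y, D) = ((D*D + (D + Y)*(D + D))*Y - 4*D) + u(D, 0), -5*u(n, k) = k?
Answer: -15452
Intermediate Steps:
u(n, k) = -k/5
G(Y, D) = -4*D + Y*(D² + 2*D*(D + Y)) (G(Y, D) = ((D*D + (D + Y)*(D + D))*Y - 4*D) - ⅕*0 = ((D² + (D + Y)*(2*D))*Y - 4*D) + 0 = ((D² + 2*D*(D + Y))*Y - 4*D) + 0 = (Y*(D² + 2*D*(D + Y)) - 4*D) + 0 = (-4*D + Y*(D² + 2*D*(D + Y))) + 0 = -4*D + Y*(D² + 2*D*(D + Y)))
-3863*G(1 - 1*1, -1) = -(-3863)*(-4 + 2*(1 - 1*1)² + 3*(-1)*(1 - 1*1)) = -(-3863)*(-4 + 2*(1 - 1)² + 3*(-1)*(1 - 1)) = -(-3863)*(-4 + 2*0² + 3*(-1)*0) = -(-3863)*(-4 + 2*0 + 0) = -(-3863)*(-4 + 0 + 0) = -(-3863)*(-4) = -3863*4 = -15452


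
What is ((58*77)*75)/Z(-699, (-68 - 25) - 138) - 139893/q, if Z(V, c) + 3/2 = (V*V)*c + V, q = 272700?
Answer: -3529048544251/6839772408900 ≈ -0.51596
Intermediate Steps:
Z(V, c) = -3/2 + V + c*V**2 (Z(V, c) = -3/2 + ((V*V)*c + V) = -3/2 + (V**2*c + V) = -3/2 + (c*V**2 + V) = -3/2 + (V + c*V**2) = -3/2 + V + c*V**2)
((58*77)*75)/Z(-699, (-68 - 25) - 138) - 139893/q = ((58*77)*75)/(-3/2 - 699 + ((-68 - 25) - 138)*(-699)**2) - 139893/272700 = (4466*75)/(-3/2 - 699 + (-93 - 138)*488601) - 139893*1/272700 = 334950/(-3/2 - 699 - 231*488601) - 46631/90900 = 334950/(-3/2 - 699 - 112866831) - 46631/90900 = 334950/(-225735063/2) - 46631/90900 = 334950*(-2/225735063) - 46631/90900 = -223300/75245021 - 46631/90900 = -3529048544251/6839772408900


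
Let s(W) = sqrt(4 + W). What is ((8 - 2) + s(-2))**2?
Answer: (6 + sqrt(2))**2 ≈ 54.971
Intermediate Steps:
((8 - 2) + s(-2))**2 = ((8 - 2) + sqrt(4 - 2))**2 = (6 + sqrt(2))**2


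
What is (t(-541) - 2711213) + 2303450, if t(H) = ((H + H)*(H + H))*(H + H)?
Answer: -1267131131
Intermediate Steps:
t(H) = 8*H³ (t(H) = ((2*H)*(2*H))*(2*H) = (4*H²)*(2*H) = 8*H³)
(t(-541) - 2711213) + 2303450 = (8*(-541)³ - 2711213) + 2303450 = (8*(-158340421) - 2711213) + 2303450 = (-1266723368 - 2711213) + 2303450 = -1269434581 + 2303450 = -1267131131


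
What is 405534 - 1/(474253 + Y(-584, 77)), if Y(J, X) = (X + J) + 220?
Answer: 192209327843/473966 ≈ 4.0553e+5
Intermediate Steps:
Y(J, X) = 220 + J + X (Y(J, X) = (J + X) + 220 = 220 + J + X)
405534 - 1/(474253 + Y(-584, 77)) = 405534 - 1/(474253 + (220 - 584 + 77)) = 405534 - 1/(474253 - 287) = 405534 - 1/473966 = 192209327843/473966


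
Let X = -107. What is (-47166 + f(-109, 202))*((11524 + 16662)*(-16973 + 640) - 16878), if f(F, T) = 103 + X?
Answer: 21716068750720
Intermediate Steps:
f(F, T) = -4 (f(F, T) = 103 - 107 = -4)
(-47166 + f(-109, 202))*((11524 + 16662)*(-16973 + 640) - 16878) = (-47166 - 4)*((11524 + 16662)*(-16973 + 640) - 16878) = -47170*(28186*(-16333) - 16878) = -47170*(-460361938 - 16878) = -47170*(-460378816) = 21716068750720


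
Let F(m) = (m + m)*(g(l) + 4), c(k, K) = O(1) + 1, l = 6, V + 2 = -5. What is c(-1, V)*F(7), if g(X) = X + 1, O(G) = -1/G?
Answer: 0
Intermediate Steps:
V = -7 (V = -2 - 5 = -7)
g(X) = 1 + X
c(k, K) = 0 (c(k, K) = -1/1 + 1 = -1*1 + 1 = -1 + 1 = 0)
F(m) = 22*m (F(m) = (m + m)*((1 + 6) + 4) = (2*m)*(7 + 4) = (2*m)*11 = 22*m)
c(-1, V)*F(7) = 0*(22*7) = 0*154 = 0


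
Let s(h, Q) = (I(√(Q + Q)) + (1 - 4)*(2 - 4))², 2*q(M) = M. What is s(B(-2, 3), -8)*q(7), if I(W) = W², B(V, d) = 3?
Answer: 350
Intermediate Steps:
q(M) = M/2
s(h, Q) = (6 + 2*Q)² (s(h, Q) = ((√(Q + Q))² + (1 - 4)*(2 - 4))² = ((√(2*Q))² - 3*(-2))² = ((√2*√Q)² + 6)² = (2*Q + 6)² = (6 + 2*Q)²)
s(B(-2, 3), -8)*q(7) = (4*(3 - 8)²)*((½)*7) = (4*(-5)²)*(7/2) = (4*25)*(7/2) = 100*(7/2) = 350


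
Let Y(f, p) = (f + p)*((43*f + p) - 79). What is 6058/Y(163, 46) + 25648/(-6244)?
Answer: -667081205/162565216 ≈ -4.1035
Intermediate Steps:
Y(f, p) = (f + p)*(-79 + p + 43*f) (Y(f, p) = (f + p)*((p + 43*f) - 79) = (f + p)*(-79 + p + 43*f))
6058/Y(163, 46) + 25648/(-6244) = 6058/(46² - 79*163 - 79*46 + 43*163² + 44*163*46) + 25648/(-6244) = 6058/(2116 - 12877 - 3634 + 43*26569 + 329912) + 25648*(-1/6244) = 6058/(2116 - 12877 - 3634 + 1142467 + 329912) - 916/223 = 6058/1457984 - 916/223 = 6058*(1/1457984) - 916/223 = 3029/728992 - 916/223 = -667081205/162565216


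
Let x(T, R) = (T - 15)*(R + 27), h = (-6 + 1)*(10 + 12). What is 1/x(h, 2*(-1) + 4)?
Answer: -1/3625 ≈ -0.00027586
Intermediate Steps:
h = -110 (h = -5*22 = -110)
x(T, R) = (-15 + T)*(27 + R)
1/x(h, 2*(-1) + 4) = 1/(-405 - 15*(2*(-1) + 4) + 27*(-110) + (2*(-1) + 4)*(-110)) = 1/(-405 - 15*(-2 + 4) - 2970 + (-2 + 4)*(-110)) = 1/(-405 - 15*2 - 2970 + 2*(-110)) = 1/(-405 - 30 - 2970 - 220) = 1/(-3625) = -1/3625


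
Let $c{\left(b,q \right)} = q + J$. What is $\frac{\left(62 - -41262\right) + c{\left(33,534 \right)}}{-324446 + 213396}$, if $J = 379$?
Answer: $- \frac{42237}{111050} \approx -0.38034$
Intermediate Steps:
$c{\left(b,q \right)} = 379 + q$ ($c{\left(b,q \right)} = q + 379 = 379 + q$)
$\frac{\left(62 - -41262\right) + c{\left(33,534 \right)}}{-324446 + 213396} = \frac{\left(62 - -41262\right) + \left(379 + 534\right)}{-324446 + 213396} = \frac{\left(62 + 41262\right) + 913}{-111050} = \left(41324 + 913\right) \left(- \frac{1}{111050}\right) = 42237 \left(- \frac{1}{111050}\right) = - \frac{42237}{111050}$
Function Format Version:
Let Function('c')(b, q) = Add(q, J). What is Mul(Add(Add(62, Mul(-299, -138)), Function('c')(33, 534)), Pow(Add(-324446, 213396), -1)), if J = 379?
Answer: Rational(-42237, 111050) ≈ -0.38034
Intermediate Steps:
Function('c')(b, q) = Add(379, q) (Function('c')(b, q) = Add(q, 379) = Add(379, q))
Mul(Add(Add(62, Mul(-299, -138)), Function('c')(33, 534)), Pow(Add(-324446, 213396), -1)) = Mul(Add(Add(62, Mul(-299, -138)), Add(379, 534)), Pow(Add(-324446, 213396), -1)) = Mul(Add(Add(62, 41262), 913), Pow(-111050, -1)) = Mul(Add(41324, 913), Rational(-1, 111050)) = Mul(42237, Rational(-1, 111050)) = Rational(-42237, 111050)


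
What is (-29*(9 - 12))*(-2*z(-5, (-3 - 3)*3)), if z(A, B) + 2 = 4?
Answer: -348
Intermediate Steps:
z(A, B) = 2 (z(A, B) = -2 + 4 = 2)
(-29*(9 - 12))*(-2*z(-5, (-3 - 3)*3)) = (-29*(9 - 12))*(-2*2) = -29*(-3)*(-4) = 87*(-4) = -348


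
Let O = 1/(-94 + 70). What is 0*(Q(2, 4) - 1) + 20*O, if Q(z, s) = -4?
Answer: -⅚ ≈ -0.83333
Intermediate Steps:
O = -1/24 (O = 1/(-24) = -1/24 ≈ -0.041667)
0*(Q(2, 4) - 1) + 20*O = 0*(-4 - 1) + 20*(-1/24) = 0*(-5) - ⅚ = 0 - ⅚ = -⅚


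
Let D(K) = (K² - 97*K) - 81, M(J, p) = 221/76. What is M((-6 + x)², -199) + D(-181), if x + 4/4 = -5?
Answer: 3818233/76 ≈ 50240.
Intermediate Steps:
x = -6 (x = -1 - 5 = -6)
M(J, p) = 221/76 (M(J, p) = 221*(1/76) = 221/76)
D(K) = -81 + K² - 97*K
M((-6 + x)², -199) + D(-181) = 221/76 + (-81 + (-181)² - 97*(-181)) = 221/76 + (-81 + 32761 + 17557) = 221/76 + 50237 = 3818233/76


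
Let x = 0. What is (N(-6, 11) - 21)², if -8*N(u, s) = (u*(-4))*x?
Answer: 441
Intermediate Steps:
N(u, s) = 0 (N(u, s) = -u*(-4)*0/8 = -(-4*u)*0/8 = -⅛*0 = 0)
(N(-6, 11) - 21)² = (0 - 21)² = (-21)² = 441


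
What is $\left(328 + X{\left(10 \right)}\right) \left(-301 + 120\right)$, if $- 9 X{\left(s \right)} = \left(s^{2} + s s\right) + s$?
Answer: $- \frac{165434}{3} \approx -55145.0$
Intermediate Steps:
$X{\left(s \right)} = - \frac{2 s^{2}}{9} - \frac{s}{9}$ ($X{\left(s \right)} = - \frac{\left(s^{2} + s s\right) + s}{9} = - \frac{\left(s^{2} + s^{2}\right) + s}{9} = - \frac{2 s^{2} + s}{9} = - \frac{s + 2 s^{2}}{9} = - \frac{2 s^{2}}{9} - \frac{s}{9}$)
$\left(328 + X{\left(10 \right)}\right) \left(-301 + 120\right) = \left(328 - \frac{10 \left(1 + 2 \cdot 10\right)}{9}\right) \left(-301 + 120\right) = \left(328 - \frac{10 \left(1 + 20\right)}{9}\right) \left(-181\right) = \left(328 - \frac{10}{9} \cdot 21\right) \left(-181\right) = \left(328 - \frac{70}{3}\right) \left(-181\right) = \frac{914}{3} \left(-181\right) = - \frac{165434}{3}$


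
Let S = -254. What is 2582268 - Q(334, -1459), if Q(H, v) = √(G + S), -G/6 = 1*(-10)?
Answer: 2582268 - I*√194 ≈ 2.5823e+6 - 13.928*I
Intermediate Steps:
G = 60 (G = -6*(-10) = 60)
Q(H, v) = I*√194 (Q(H, v) = √(60 - 254) = √(-194) = I*√194)
2582268 - Q(334, -1459) = 2582268 - I*√194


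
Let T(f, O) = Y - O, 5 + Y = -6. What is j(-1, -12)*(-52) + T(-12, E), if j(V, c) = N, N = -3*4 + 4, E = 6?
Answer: 399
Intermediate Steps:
Y = -11 (Y = -5 - 6 = -11)
T(f, O) = -11 - O
N = -8 (N = -12 + 4 = -8)
j(V, c) = -8
j(-1, -12)*(-52) + T(-12, E) = -8*(-52) + (-11 - 1*6) = 416 + (-11 - 6) = 416 - 17 = 399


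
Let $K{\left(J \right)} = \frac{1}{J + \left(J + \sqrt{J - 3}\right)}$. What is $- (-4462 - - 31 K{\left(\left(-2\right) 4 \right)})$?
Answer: $\frac{1191850}{267} + \frac{31 i \sqrt{11}}{267} \approx 4463.9 + 0.38508 i$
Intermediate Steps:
$K{\left(J \right)} = \frac{1}{\sqrt{-3 + J} + 2 J}$ ($K{\left(J \right)} = \frac{1}{J + \left(J + \sqrt{-3 + J}\right)} = \frac{1}{\sqrt{-3 + J} + 2 J}$)
$- (-4462 - - 31 K{\left(\left(-2\right) 4 \right)}) = - (-4462 - - \frac{31}{\sqrt{-3 - 8} + 2 \left(\left(-2\right) 4\right)}) = - (-4462 - - \frac{31}{\sqrt{-3 - 8} + 2 \left(-8\right)}) = - (-4462 - - \frac{31}{\sqrt{-11} - 16}) = - (-4462 - - \frac{31}{i \sqrt{11} - 16}) = - (-4462 - - \frac{31}{-16 + i \sqrt{11}}) = - (-4462 + \frac{31}{-16 + i \sqrt{11}}) = 4462 - \frac{31}{-16 + i \sqrt{11}}$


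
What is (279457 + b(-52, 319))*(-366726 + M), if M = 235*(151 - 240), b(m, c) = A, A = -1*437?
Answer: -108159591820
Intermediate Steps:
A = -437
b(m, c) = -437
M = -20915 (M = 235*(-89) = -20915)
(279457 + b(-52, 319))*(-366726 + M) = (279457 - 437)*(-366726 - 20915) = 279020*(-387641) = -108159591820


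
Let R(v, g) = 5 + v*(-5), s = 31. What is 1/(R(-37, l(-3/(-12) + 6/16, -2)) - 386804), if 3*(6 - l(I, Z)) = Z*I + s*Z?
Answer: -1/386614 ≈ -2.5866e-6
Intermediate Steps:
l(I, Z) = 6 - 31*Z/3 - I*Z/3 (l(I, Z) = 6 - (Z*I + 31*Z)/3 = 6 - (I*Z + 31*Z)/3 = 6 - (31*Z + I*Z)/3 = 6 + (-31*Z/3 - I*Z/3) = 6 - 31*Z/3 - I*Z/3)
R(v, g) = 5 - 5*v
1/(R(-37, l(-3/(-12) + 6/16, -2)) - 386804) = 1/((5 - 5*(-37)) - 386804) = 1/((5 + 185) - 386804) = 1/(190 - 386804) = 1/(-386614) = -1/386614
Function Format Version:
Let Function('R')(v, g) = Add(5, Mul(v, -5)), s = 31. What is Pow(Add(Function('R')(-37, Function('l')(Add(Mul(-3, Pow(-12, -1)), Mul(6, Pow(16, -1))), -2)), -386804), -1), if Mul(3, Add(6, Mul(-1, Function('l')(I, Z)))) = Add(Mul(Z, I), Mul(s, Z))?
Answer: Rational(-1, 386614) ≈ -2.5866e-6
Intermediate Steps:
Function('l')(I, Z) = Add(6, Mul(Rational(-31, 3), Z), Mul(Rational(-1, 3), I, Z)) (Function('l')(I, Z) = Add(6, Mul(Rational(-1, 3), Add(Mul(Z, I), Mul(31, Z)))) = Add(6, Mul(Rational(-1, 3), Add(Mul(I, Z), Mul(31, Z)))) = Add(6, Mul(Rational(-1, 3), Add(Mul(31, Z), Mul(I, Z)))) = Add(6, Add(Mul(Rational(-31, 3), Z), Mul(Rational(-1, 3), I, Z))) = Add(6, Mul(Rational(-31, 3), Z), Mul(Rational(-1, 3), I, Z)))
Function('R')(v, g) = Add(5, Mul(-5, v))
Pow(Add(Function('R')(-37, Function('l')(Add(Mul(-3, Pow(-12, -1)), Mul(6, Pow(16, -1))), -2)), -386804), -1) = Pow(Add(Add(5, Mul(-5, -37)), -386804), -1) = Pow(Add(Add(5, 185), -386804), -1) = Pow(Add(190, -386804), -1) = Pow(-386614, -1) = Rational(-1, 386614)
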